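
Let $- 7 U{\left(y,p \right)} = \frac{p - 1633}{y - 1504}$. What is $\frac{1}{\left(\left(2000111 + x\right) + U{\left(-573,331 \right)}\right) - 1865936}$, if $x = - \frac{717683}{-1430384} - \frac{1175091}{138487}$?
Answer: $\frac{13272002463536}{1780663785420254111} \approx 7.4534 \cdot 10^{-6}$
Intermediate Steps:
$U{\left(y,p \right)} = - \frac{-1633 + p}{7 \left(-1504 + y\right)}$ ($U{\left(y,p \right)} = - \frac{\left(p - 1633\right) \frac{1}{y - 1504}}{7} = - \frac{\left(-1633 + p\right) \frac{1}{-1504 + y}}{7} = - \frac{\frac{1}{-1504 + y} \left(-1633 + p\right)}{7} = - \frac{-1633 + p}{7 \left(-1504 + y\right)}$)
$x = - \frac{1581441599323}{198089589008}$ ($x = \left(-717683\right) \left(- \frac{1}{1430384}\right) - \frac{1175091}{138487} = \frac{717683}{1430384} - \frac{1175091}{138487} = - \frac{1581441599323}{198089589008} \approx -7.9835$)
$\frac{1}{\left(\left(2000111 + x\right) + U{\left(-573,331 \right)}\right) - 1865936} = \frac{1}{\left(\left(2000111 - \frac{1581441599323}{198089589008}\right) + \frac{1633 - 331}{7 \left(-1504 - 573\right)}\right) - 1865936} = \frac{1}{\left(\frac{396199584518780565}{198089589008} + \frac{1633 - 331}{7 \left(-2077\right)}\right) - 1865936} = \frac{1}{\left(\frac{396199584518780565}{198089589008} + \frac{1}{7} \left(- \frac{1}{2077}\right) 1302\right) - 1865936} = \frac{1}{\left(\frac{396199584518780565}{198089589008} - \frac{6}{67}\right) - 1865936} = \frac{1}{\frac{26545370974220763807}{13272002463536} - 1865936} = \frac{1}{\frac{1780663785420254111}{13272002463536}} = \frac{13272002463536}{1780663785420254111}$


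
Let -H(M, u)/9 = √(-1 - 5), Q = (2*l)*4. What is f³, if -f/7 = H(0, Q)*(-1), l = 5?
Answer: 1500282*I*√6 ≈ 3.6749e+6*I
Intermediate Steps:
Q = 40 (Q = (2*5)*4 = 10*4 = 40)
H(M, u) = -9*I*√6 (H(M, u) = -9*√(-1 - 5) = -9*I*√6)
f = -63*I*√6 (f = -7*(-9*I*√6)*(-1) = -63*I*√6 ≈ -154.32*I)
f³ = (-63*I*√6)³ = 1500282*I*√6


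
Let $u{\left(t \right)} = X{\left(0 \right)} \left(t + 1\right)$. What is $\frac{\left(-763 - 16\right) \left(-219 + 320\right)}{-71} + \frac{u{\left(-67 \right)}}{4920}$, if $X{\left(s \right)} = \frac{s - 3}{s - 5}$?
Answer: $\frac{322581557}{291100} \approx 1108.1$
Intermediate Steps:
$X{\left(s \right)} = \frac{-3 + s}{-5 + s}$
$u{\left(t \right)} = \frac{3}{5} + \frac{3 t}{5}$ ($u{\left(t \right)} = \frac{-3 + 0}{-5 + 0} \left(t + 1\right) = \frac{1}{-5} \left(-3\right) \left(1 + t\right) = \left(- \frac{1}{5}\right) \left(-3\right) \left(1 + t\right) = \frac{3 \left(1 + t\right)}{5} = \frac{3}{5} + \frac{3 t}{5}$)
$\frac{\left(-763 - 16\right) \left(-219 + 320\right)}{-71} + \frac{u{\left(-67 \right)}}{4920} = \frac{\left(-763 - 16\right) \left(-219 + 320\right)}{-71} + \frac{\frac{3}{5} + \frac{3}{5} \left(-67\right)}{4920} = \left(-779\right) 101 \left(- \frac{1}{71}\right) + \left(\frac{3}{5} - \frac{201}{5}\right) \frac{1}{4920} = \left(-78679\right) \left(- \frac{1}{71}\right) - \frac{33}{4100} = \frac{78679}{71} - \frac{33}{4100} = \frac{322581557}{291100}$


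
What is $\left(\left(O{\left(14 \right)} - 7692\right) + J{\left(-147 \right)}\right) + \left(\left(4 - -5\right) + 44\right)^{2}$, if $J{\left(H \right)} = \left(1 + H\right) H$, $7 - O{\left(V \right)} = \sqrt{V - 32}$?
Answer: $16586 - 3 i \sqrt{2} \approx 16586.0 - 4.2426 i$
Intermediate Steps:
$O{\left(V \right)} = 7 - \sqrt{-32 + V}$ ($O{\left(V \right)} = 7 - \sqrt{V - 32} = 7 - \sqrt{-32 + V}$)
$J{\left(H \right)} = H \left(1 + H\right)$
$\left(\left(O{\left(14 \right)} - 7692\right) + J{\left(-147 \right)}\right) + \left(\left(4 - -5\right) + 44\right)^{2} = \left(\left(\left(7 - \sqrt{-32 + 14}\right) - 7692\right) - 147 \left(1 - 147\right)\right) + \left(\left(4 - -5\right) + 44\right)^{2} = \left(\left(\left(7 - \sqrt{-18}\right) - 7692\right) - -21462\right) + \left(\left(4 + 5\right) + 44\right)^{2} = \left(\left(\left(7 - 3 i \sqrt{2}\right) - 7692\right) + 21462\right) + \left(9 + 44\right)^{2} = \left(\left(\left(7 - 3 i \sqrt{2}\right) - 7692\right) + 21462\right) + 53^{2} = \left(\left(-7685 - 3 i \sqrt{2}\right) + 21462\right) + 2809 = \left(13777 - 3 i \sqrt{2}\right) + 2809 = 16586 - 3 i \sqrt{2}$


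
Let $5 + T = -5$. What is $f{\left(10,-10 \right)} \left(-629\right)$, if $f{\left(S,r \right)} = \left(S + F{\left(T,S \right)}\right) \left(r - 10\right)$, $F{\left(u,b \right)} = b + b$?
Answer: $377400$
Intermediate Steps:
$T = -10$ ($T = -5 - 5 = -10$)
$F{\left(u,b \right)} = 2 b$
$f{\left(S,r \right)} = 3 S \left(-10 + r\right)$ ($f{\left(S,r \right)} = \left(S + 2 S\right) \left(r - 10\right) = 3 S \left(-10 + r\right)$)
$f{\left(10,-10 \right)} \left(-629\right) = 3 \cdot 10 \left(-10 - 10\right) \left(-629\right) = 3 \cdot 10 \left(-20\right) \left(-629\right) = \left(-600\right) \left(-629\right) = 377400$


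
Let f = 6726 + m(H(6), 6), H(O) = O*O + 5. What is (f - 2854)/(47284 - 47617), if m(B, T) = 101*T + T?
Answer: -4484/333 ≈ -13.465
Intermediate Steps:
H(O) = 5 + O**2 (H(O) = O**2 + 5 = 5 + O**2)
m(B, T) = 102*T
f = 7338 (f = 6726 + 102*6 = 6726 + 612 = 7338)
(f - 2854)/(47284 - 47617) = (7338 - 2854)/(47284 - 47617) = 4484/(-333) = 4484*(-1/333) = -4484/333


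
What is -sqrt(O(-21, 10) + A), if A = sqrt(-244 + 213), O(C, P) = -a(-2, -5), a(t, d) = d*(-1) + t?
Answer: -sqrt(-3 + I*sqrt(31)) ≈ -1.2893 - 2.1592*I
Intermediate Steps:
a(t, d) = t - d (a(t, d) = -d + t = t - d)
O(C, P) = -3 (O(C, P) = -(-2 - 1*(-5)) = -(-2 + 5) = -1*3 = -3)
A = I*sqrt(31) (A = sqrt(-31) = I*sqrt(31) ≈ 5.5678*I)
-sqrt(O(-21, 10) + A) = -sqrt(-3 + I*sqrt(31))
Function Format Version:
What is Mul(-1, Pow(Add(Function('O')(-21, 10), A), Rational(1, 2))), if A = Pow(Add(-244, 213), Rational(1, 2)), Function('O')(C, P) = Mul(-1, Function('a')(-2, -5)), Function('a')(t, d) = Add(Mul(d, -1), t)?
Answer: Mul(-1, Pow(Add(-3, Mul(I, Pow(31, Rational(1, 2)))), Rational(1, 2))) ≈ Add(-1.2893, Mul(-2.1592, I))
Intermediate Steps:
Function('a')(t, d) = Add(t, Mul(-1, d)) (Function('a')(t, d) = Add(Mul(-1, d), t) = Add(t, Mul(-1, d)))
Function('O')(C, P) = -3 (Function('O')(C, P) = Mul(-1, Add(-2, Mul(-1, -5))) = Mul(-1, Add(-2, 5)) = Mul(-1, 3) = -3)
A = Mul(I, Pow(31, Rational(1, 2))) (A = Pow(-31, Rational(1, 2)) = Mul(I, Pow(31, Rational(1, 2))) ≈ Mul(5.5678, I))
Mul(-1, Pow(Add(Function('O')(-21, 10), A), Rational(1, 2))) = Mul(-1, Pow(Add(-3, Mul(I, Pow(31, Rational(1, 2)))), Rational(1, 2)))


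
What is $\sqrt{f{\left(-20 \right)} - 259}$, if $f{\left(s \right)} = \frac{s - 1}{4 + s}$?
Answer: $\frac{i \sqrt{4123}}{4} \approx 16.053 i$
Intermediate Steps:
$f{\left(s \right)} = \frac{-1 + s}{4 + s}$
$\sqrt{f{\left(-20 \right)} - 259} = \sqrt{\frac{-1 - 20}{4 - 20} - 259} = \sqrt{\frac{1}{-16} \left(-21\right) - 259} = \sqrt{\left(- \frac{1}{16}\right) \left(-21\right) - 259} = \sqrt{\frac{21}{16} - 259} = \sqrt{- \frac{4123}{16}} = \frac{i \sqrt{4123}}{4}$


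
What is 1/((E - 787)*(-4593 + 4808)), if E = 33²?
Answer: 1/64930 ≈ 1.5401e-5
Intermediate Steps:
E = 1089
1/((E - 787)*(-4593 + 4808)) = 1/((1089 - 787)*(-4593 + 4808)) = 1/(302*215) = 1/64930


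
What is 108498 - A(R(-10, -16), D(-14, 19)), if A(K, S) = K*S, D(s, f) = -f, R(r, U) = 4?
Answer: 108574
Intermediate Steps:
108498 - A(R(-10, -16), D(-14, 19)) = 108498 - 4*(-1*19) = 108498 - 4*(-19) = 108498 - 1*(-76) = 108498 + 76 = 108574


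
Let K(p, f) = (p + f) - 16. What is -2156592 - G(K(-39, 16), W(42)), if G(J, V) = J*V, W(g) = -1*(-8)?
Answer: -2156280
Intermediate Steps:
W(g) = 8
K(p, f) = -16 + f + p (K(p, f) = (f + p) - 16 = -16 + f + p)
-2156592 - G(K(-39, 16), W(42)) = -2156592 - (-16 + 16 - 39)*8 = -2156592 - (-39)*8 = -2156592 - 1*(-312) = -2156592 + 312 = -2156280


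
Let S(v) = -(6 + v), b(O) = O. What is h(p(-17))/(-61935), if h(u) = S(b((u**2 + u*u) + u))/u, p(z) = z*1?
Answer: -189/350965 ≈ -0.00053851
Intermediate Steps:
p(z) = z
S(v) = -6 - v
h(u) = (-6 - u - 2*u**2)/u (h(u) = (-6 - ((u**2 + u*u) + u))/u = (-6 - ((u**2 + u**2) + u))/u = (-6 - (2*u**2 + u))/u = (-6 - (u + 2*u**2))/u = (-6 + (-u - 2*u**2))/u = (-6 - u - 2*u**2)/u)
h(p(-17))/(-61935) = (-1 - 6/(-17) - 2*(-17))/(-61935) = (-1 - 6*(-1/17) + 34)*(-1/61935) = (-1 + 6/17 + 34)*(-1/61935) = (567/17)*(-1/61935) = -189/350965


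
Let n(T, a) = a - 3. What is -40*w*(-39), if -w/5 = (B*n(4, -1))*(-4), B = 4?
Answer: -499200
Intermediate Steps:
n(T, a) = -3 + a
w = -320 (w = -5*4*(-3 - 1)*(-4) = -5*4*(-4)*(-4) = -(-80)*(-4) = -5*64 = -320)
-40*w*(-39) = -40*(-320)*(-39) = 12800*(-39) = -499200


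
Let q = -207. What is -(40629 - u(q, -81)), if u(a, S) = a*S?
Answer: -23862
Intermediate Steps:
u(a, S) = S*a
-(40629 - u(q, -81)) = -(40629 - (-81)*(-207)) = -(40629 - 1*16767) = -(40629 - 16767) = -1*23862 = -23862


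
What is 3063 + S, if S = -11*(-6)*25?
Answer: 4713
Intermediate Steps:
S = 1650 (S = 66*25 = 1650)
3063 + S = 3063 + 1650 = 4713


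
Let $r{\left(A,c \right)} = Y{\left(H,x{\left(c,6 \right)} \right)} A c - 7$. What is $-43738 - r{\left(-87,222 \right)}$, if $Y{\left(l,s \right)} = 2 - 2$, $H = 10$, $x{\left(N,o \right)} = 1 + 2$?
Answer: $-43731$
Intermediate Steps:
$x{\left(N,o \right)} = 3$
$Y{\left(l,s \right)} = 0$
$r{\left(A,c \right)} = -7$ ($r{\left(A,c \right)} = 0 A c - 7 = 0 c - 7 = 0 - 7 = -7$)
$-43738 - r{\left(-87,222 \right)} = -43738 - -7 = -43738 + 7 = -43731$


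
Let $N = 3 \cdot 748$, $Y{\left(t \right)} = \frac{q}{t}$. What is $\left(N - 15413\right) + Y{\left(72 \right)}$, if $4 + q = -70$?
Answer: $- \frac{474121}{36} \approx -13170.0$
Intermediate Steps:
$q = -74$ ($q = -4 - 70 = -74$)
$Y{\left(t \right)} = - \frac{74}{t}$
$N = 2244$
$\left(N - 15413\right) + Y{\left(72 \right)} = \left(2244 - 15413\right) - \frac{74}{72} = -13169 - \frac{37}{36} = - \frac{474121}{36}$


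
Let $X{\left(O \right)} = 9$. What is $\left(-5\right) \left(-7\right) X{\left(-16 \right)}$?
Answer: $315$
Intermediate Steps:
$\left(-5\right) \left(-7\right) X{\left(-16 \right)} = \left(-5\right) \left(-7\right) 9 = 35 \cdot 9 = 315$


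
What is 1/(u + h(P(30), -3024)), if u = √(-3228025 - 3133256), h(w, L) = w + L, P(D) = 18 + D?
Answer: -992/5072619 - I*√706809/5072619 ≈ -0.00019556 - 0.00016574*I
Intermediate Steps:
h(w, L) = L + w
u = 3*I*√706809 (u = √(-6361281) = 3*I*√706809 ≈ 2522.2*I)
1/(u + h(P(30), -3024)) = 1/(3*I*√706809 + (-3024 + (18 + 30))) = 1/(3*I*√706809 + (-3024 + 48)) = 1/(3*I*√706809 - 2976) = 1/(-2976 + 3*I*√706809)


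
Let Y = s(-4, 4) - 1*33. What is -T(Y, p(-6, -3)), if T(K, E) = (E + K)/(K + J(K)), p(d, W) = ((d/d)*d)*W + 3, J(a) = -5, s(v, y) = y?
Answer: -4/17 ≈ -0.23529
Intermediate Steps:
Y = -29 (Y = 4 - 1*33 = 4 - 33 = -29)
p(d, W) = 3 + W*d (p(d, W) = (1*d)*W + 3 = d*W + 3 = W*d + 3 = 3 + W*d)
T(K, E) = (E + K)/(-5 + K) (T(K, E) = (E + K)/(K - 5) = (E + K)/(-5 + K))
-T(Y, p(-6, -3)) = -((3 - 3*(-6)) - 29)/(-5 - 29) = -((3 + 18) - 29)/(-34) = -(-1)*(21 - 29)/34 = -(-1)*(-8)/34 = -1*4/17 = -4/17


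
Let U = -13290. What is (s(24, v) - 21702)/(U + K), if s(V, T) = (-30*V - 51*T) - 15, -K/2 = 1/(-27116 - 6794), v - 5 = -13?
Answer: 373501695/225331949 ≈ 1.6576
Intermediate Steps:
v = -8 (v = 5 - 13 = -8)
K = 1/16955 (K = -2/(-27116 - 6794) = -2/(-33910) = -2*(-1/33910) = 1/16955 ≈ 5.8980e-5)
s(V, T) = -15 - 51*T - 30*V (s(V, T) = (-51*T - 30*V) - 15 = -15 - 51*T - 30*V)
(s(24, v) - 21702)/(U + K) = ((-15 - 51*(-8) - 30*24) - 21702)/(-13290 + 1/16955) = ((-15 + 408 - 720) - 21702)/(-225331949/16955) = (-327 - 21702)*(-16955/225331949) = -22029*(-16955/225331949) = 373501695/225331949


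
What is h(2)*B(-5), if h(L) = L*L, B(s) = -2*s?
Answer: 40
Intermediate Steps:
h(L) = L²
h(2)*B(-5) = 2²*(-2*(-5)) = 4*10 = 40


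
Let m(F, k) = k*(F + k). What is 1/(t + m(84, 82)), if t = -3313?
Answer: 1/10299 ≈ 9.7097e-5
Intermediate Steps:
1/(t + m(84, 82)) = 1/(-3313 + 82*(84 + 82)) = 1/(-3313 + 82*166) = 1/(-3313 + 13612) = 1/10299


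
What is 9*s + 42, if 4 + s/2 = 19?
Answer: 312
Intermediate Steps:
s = 30 (s = -8 + 2*19 = -8 + 38 = 30)
9*s + 42 = 9*30 + 42 = 270 + 42 = 312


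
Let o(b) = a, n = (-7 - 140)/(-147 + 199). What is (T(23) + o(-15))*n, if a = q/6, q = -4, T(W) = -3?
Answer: 539/52 ≈ 10.365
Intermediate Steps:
n = -147/52 ≈ -2.8269
a = -2/3 (a = -4/6 = -4*1/6 = -2/3 ≈ -0.66667)
o(b) = -2/3
(T(23) + o(-15))*n = (-3 - 2/3)*(-147/52) = -11/3*(-147/52) = 539/52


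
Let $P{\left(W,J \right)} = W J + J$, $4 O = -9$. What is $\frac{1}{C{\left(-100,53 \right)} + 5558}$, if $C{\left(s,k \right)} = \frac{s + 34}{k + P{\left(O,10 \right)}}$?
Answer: $\frac{27}{150022} \approx 0.00017997$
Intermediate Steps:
$O = - \frac{9}{4}$ ($O = \frac{1}{4} \left(-9\right) = - \frac{9}{4} \approx -2.25$)
$P{\left(W,J \right)} = J + J W$ ($P{\left(W,J \right)} = J W + J = J + J W$)
$C{\left(s,k \right)} = \frac{34 + s}{- \frac{25}{2} + k}$ ($C{\left(s,k \right)} = \frac{s + 34}{k + 10 \left(1 - \frac{9}{4}\right)} = \frac{34 + s}{k + 10 \left(- \frac{5}{4}\right)} = \frac{34 + s}{k - \frac{25}{2}} = \frac{34 + s}{- \frac{25}{2} + k}$)
$\frac{1}{C{\left(-100,53 \right)} + 5558} = \frac{1}{\frac{2 \left(34 - 100\right)}{-25 + 2 \cdot 53} + 5558} = \frac{1}{2 \frac{1}{-25 + 106} \left(-66\right) + 5558} = \frac{1}{2 \cdot \frac{1}{81} \left(-66\right) + 5558} = \frac{1}{- \frac{44}{27} + 5558} = \frac{1}{\frac{150022}{27}} = \frac{27}{150022}$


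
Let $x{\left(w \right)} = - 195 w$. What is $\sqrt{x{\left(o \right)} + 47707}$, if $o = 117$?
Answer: $14 \sqrt{127} \approx 157.77$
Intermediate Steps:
$\sqrt{x{\left(o \right)} + 47707} = \sqrt{\left(-195\right) 117 + 47707} = \sqrt{-22815 + 47707} = \sqrt{24892} = 14 \sqrt{127}$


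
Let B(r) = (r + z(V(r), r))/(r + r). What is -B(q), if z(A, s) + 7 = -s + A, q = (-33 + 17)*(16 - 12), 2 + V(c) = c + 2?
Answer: -71/128 ≈ -0.55469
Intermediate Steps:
V(c) = c (V(c) = -2 + (c + 2) = -2 + (2 + c) = c)
q = -64 (q = -16*4 = -64)
z(A, s) = -7 + A - s (z(A, s) = -7 + (-s + A) = -7 + (A - s) = -7 + A - s)
B(r) = (-7 + r)/(2*r) (B(r) = (r + (-7 + r - r))/(r + r) = (r - 7)/((2*r)) = (-7 + r)*(1/(2*r)) = (-7 + r)/(2*r))
-B(q) = -(-7 - 64)/(2*(-64)) = -(-1)*(-71)/(2*64) = -1*71/128 = -71/128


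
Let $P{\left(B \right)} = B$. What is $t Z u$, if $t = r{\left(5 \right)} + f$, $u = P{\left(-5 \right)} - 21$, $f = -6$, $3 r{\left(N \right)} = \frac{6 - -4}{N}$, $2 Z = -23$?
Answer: $- \frac{4784}{3} \approx -1594.7$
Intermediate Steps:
$Z = - \frac{23}{2}$ ($Z = \frac{1}{2} \left(-23\right) = - \frac{23}{2} \approx -11.5$)
$r{\left(N \right)} = \frac{10}{3 N}$ ($r{\left(N \right)} = \frac{\left(6 - -4\right) \frac{1}{N}}{3} = \frac{\left(6 + 4\right) \frac{1}{N}}{3} = \frac{10 \frac{1}{N}}{3} = \frac{10}{3 N}$)
$u = -26$ ($u = -5 - 21 = -26$)
$t = - \frac{16}{3}$ ($t = \frac{10}{3 \cdot 5} - 6 = \frac{10}{3} \cdot \frac{1}{5} - 6 = \frac{2}{3} - 6 = - \frac{16}{3} \approx -5.3333$)
$t Z u = \left(- \frac{16}{3}\right) \left(- \frac{23}{2}\right) \left(-26\right) = \frac{184}{3} \left(-26\right) = - \frac{4784}{3}$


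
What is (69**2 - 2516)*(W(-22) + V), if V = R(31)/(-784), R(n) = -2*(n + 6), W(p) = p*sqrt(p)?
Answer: 83065/392 - 49390*I*sqrt(22) ≈ 211.9 - 2.3166e+5*I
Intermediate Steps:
W(p) = p**(3/2)
R(n) = -12 - 2*n (R(n) = -2*(6 + n) = -12 - 2*n)
V = 37/392 (V = (-12 - 2*31)/(-784) = (-12 - 62)*(-1/784) = -74*(-1/784) = 37/392 ≈ 0.094388)
(69**2 - 2516)*(W(-22) + V) = (69**2 - 2516)*((-22)**(3/2) + 37/392) = (4761 - 2516)*(-22*I*sqrt(22) + 37/392) = 2245*(37/392 - 22*I*sqrt(22)) = 83065/392 - 49390*I*sqrt(22)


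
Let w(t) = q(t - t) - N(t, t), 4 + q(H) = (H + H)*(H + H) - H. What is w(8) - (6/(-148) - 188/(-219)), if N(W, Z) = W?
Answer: -207727/16206 ≈ -12.818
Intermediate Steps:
q(H) = -4 - H + 4*H² (q(H) = -4 + ((H + H)*(H + H) - H) = -4 + ((2*H)*(2*H) - H) = -4 + (4*H² - H) = -4 + (-H + 4*H²) = -4 - H + 4*H²)
w(t) = -4 - t (w(t) = (-4 - (t - t) + 4*(t - t)²) - t = (-4 - 1*0 + 4*0²) - t = (-4 + 0 + 4*0) - t = (-4 + 0 + 0) - t = -4 - t)
w(8) - (6/(-148) - 188/(-219)) = (-4 - 1*8) - (6/(-148) - 188/(-219)) = (-4 - 8) - (6*(-1/148) - 188*(-1/219)) = -12 - (-3/74 + 188/219) = -12 - 1*13255/16206 = -12 - 13255/16206 = -207727/16206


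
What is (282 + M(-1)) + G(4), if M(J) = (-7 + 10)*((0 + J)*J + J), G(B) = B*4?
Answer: 298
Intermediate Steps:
G(B) = 4*B
M(J) = 3*J + 3*J² (M(J) = 3*(J*J + J) = 3*(J² + J) = 3*(J + J²) = 3*J + 3*J²)
(282 + M(-1)) + G(4) = (282 + 3*(-1)*(1 - 1)) + 4*4 = (282 + 3*(-1)*0) + 16 = (282 + 0) + 16 = 282 + 16 = 298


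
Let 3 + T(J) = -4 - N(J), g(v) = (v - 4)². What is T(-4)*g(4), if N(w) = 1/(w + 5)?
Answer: 0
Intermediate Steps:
N(w) = 1/(5 + w)
g(v) = (-4 + v)²
T(J) = -7 - 1/(5 + J) (T(J) = -3 + (-4 - 1/(5 + J)) = -7 - 1/(5 + J))
T(-4)*g(4) = ((-36 - 7*(-4))/(5 - 4))*(-4 + 4)² = ((-36 + 28)/1)*0² = (1*(-8))*0 = -8*0 = 0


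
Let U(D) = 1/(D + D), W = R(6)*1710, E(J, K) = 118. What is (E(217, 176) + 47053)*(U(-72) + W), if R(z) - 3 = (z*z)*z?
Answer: 2543769714589/144 ≈ 1.7665e+10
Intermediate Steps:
R(z) = 3 + z**3 (R(z) = 3 + (z*z)*z = 3 + z**2*z = 3 + z**3)
W = 374490 (W = (3 + 6**3)*1710 = (3 + 216)*1710 = 219*1710 = 374490)
U(D) = 1/(2*D)
(E(217, 176) + 47053)*(U(-72) + W) = (118 + 47053)*((1/2)/(-72) + 374490) = 47171*((1/2)*(-1/72) + 374490) = 47171*(-1/144 + 374490) = 47171*(53926559/144) = 2543769714589/144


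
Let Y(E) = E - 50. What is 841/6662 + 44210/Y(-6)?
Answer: -73619981/93268 ≈ -789.34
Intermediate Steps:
Y(E) = -50 + E
841/6662 + 44210/Y(-6) = 841/6662 + 44210/(-50 - 6) = 841*(1/6662) + 44210/(-56) = 841/6662 + 44210*(-1/56) = 841/6662 - 22105/28 = -73619981/93268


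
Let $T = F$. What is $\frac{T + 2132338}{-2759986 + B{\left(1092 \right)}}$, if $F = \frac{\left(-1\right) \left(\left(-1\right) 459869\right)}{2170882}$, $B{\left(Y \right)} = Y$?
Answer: $- \frac{4629054641985}{5989233324508} \approx -0.7729$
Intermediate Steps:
$F = \frac{459869}{2170882}$ ($F = \left(-1\right) \left(-459869\right) \frac{1}{2170882} = 459869 \cdot \frac{1}{2170882} = \frac{459869}{2170882} \approx 0.21184$)
$T = \frac{459869}{2170882} \approx 0.21184$
$\frac{T + 2132338}{-2759986 + B{\left(1092 \right)}} = \frac{\frac{459869}{2170882} + 2132338}{-2759986 + 1092} = \frac{4629054641985}{2170882 \left(-2758894\right)} = \frac{4629054641985}{2170882} \left(- \frac{1}{2758894}\right) = - \frac{4629054641985}{5989233324508}$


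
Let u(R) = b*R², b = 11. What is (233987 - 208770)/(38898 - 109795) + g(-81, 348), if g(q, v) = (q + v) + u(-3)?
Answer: 25923085/70897 ≈ 365.64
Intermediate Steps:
u(R) = 11*R²
g(q, v) = 99 + q + v (g(q, v) = (q + v) + 11*(-3)² = (q + v) + 11*9 = (q + v) + 99 = 99 + q + v)
(233987 - 208770)/(38898 - 109795) + g(-81, 348) = (233987 - 208770)/(38898 - 109795) + (99 - 81 + 348) = 25217/(-70897) + 366 = 25217*(-1/70897) + 366 = -25217/70897 + 366 = 25923085/70897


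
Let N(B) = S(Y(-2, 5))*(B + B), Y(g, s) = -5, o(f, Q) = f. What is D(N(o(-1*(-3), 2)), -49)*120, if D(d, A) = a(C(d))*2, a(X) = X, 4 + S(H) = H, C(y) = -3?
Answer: -720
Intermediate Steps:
S(H) = -4 + H
N(B) = -18*B (N(B) = (-4 - 5)*(B + B) = -18*B)
D(d, A) = -6 (D(d, A) = -3*2 = -6)
D(N(o(-1*(-3), 2)), -49)*120 = -6*120 = -720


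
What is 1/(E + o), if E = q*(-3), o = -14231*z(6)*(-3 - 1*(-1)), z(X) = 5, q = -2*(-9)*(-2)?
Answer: 1/142418 ≈ 7.0216e-6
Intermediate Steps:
q = -36 (q = 18*(-2) = -36)
o = 142310 (o = -71155*(-3 - 1*(-1)) = -71155*(-3 + 1) = -71155*(-2) = -14231*(-10) = 142310)
E = 108 (E = -36*(-3) = 108)
1/(E + o) = 1/(108 + 142310) = 1/142418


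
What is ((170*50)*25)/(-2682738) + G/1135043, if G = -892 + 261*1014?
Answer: 233203851428/1522511493867 ≈ 0.15317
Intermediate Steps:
G = 263762 (G = -892 + 264654 = 263762)
((170*50)*25)/(-2682738) + G/1135043 = ((170*50)*25)/(-2682738) + 263762/1135043 = (8500*25)*(-1/2682738) + 263762*(1/1135043) = 212500*(-1/2682738) + 263762/1135043 = -106250/1341369 + 263762/1135043 = 233203851428/1522511493867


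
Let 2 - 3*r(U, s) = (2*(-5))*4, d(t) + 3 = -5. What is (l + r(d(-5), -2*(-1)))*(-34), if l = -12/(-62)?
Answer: -14960/31 ≈ -482.58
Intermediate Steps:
d(t) = -8 (d(t) = -3 - 5 = -8)
r(U, s) = 14 (r(U, s) = ⅔ - 2*(-5)*4/3 = ⅔ - (-10)*4/3 = ⅔ - ⅓*(-40) = ⅔ + 40/3 = 14)
l = 6/31 (l = -12*(-1/62) = 6/31 ≈ 0.19355)
(l + r(d(-5), -2*(-1)))*(-34) = (6/31 + 14)*(-34) = (440/31)*(-34) = -14960/31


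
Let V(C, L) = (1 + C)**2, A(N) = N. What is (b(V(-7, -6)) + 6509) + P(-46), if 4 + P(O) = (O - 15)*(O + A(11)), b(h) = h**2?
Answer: 9936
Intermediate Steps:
P(O) = -4 + (-15 + O)*(11 + O) (P(O) = -4 + (O - 15)*(O + 11) = -4 + (-15 + O)*(11 + O))
(b(V(-7, -6)) + 6509) + P(-46) = (((1 - 7)**2)**2 + 6509) + (-169 + (-46)**2 - 4*(-46)) = (((-6)**2)**2 + 6509) + (-169 + 2116 + 184) = (36**2 + 6509) + 2131 = (1296 + 6509) + 2131 = 7805 + 2131 = 9936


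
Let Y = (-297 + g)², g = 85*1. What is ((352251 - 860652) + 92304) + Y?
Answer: -371153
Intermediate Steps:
g = 85
Y = 44944 (Y = (-297 + 85)² = (-212)² = 44944)
((352251 - 860652) + 92304) + Y = ((352251 - 860652) + 92304) + 44944 = (-508401 + 92304) + 44944 = -416097 + 44944 = -371153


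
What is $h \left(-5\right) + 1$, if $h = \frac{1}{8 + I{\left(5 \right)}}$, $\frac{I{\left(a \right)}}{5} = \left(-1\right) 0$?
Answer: $\frac{3}{8} \approx 0.375$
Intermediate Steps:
$I{\left(a \right)} = 0$ ($I{\left(a \right)} = 5 \left(\left(-1\right) 0\right) = 5 \cdot 0 = 0$)
$h = \frac{1}{8}$ ($h = \frac{1}{8 + 0} = \frac{1}{8} \approx 0.125$)
$h \left(-5\right) + 1 = \frac{1}{8} \left(-5\right) + 1 = - \frac{5}{8} + 1 = \frac{3}{8}$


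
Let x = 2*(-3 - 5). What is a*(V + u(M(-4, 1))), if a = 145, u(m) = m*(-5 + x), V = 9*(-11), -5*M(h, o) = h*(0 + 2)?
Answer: -19227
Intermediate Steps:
x = -16 (x = 2*(-8) = -16)
M(h, o) = -2*h/5 (M(h, o) = -h*(0 + 2)/5 = -h*2/5 = -2*h/5)
V = -99
u(m) = -21*m (u(m) = m*(-5 - 16) = m*(-21) = -21*m)
a*(V + u(M(-4, 1))) = 145*(-99 - (-42)*(-4)/5) = 145*(-99 - 21*8/5) = 145*(-99 - 168/5) = 145*(-663/5) = -19227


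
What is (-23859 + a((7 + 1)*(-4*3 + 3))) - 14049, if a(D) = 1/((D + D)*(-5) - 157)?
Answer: -21342203/563 ≈ -37908.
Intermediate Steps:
a(D) = 1/(-157 - 10*D) (a(D) = 1/((2*D)*(-5) - 157) = 1/(-10*D - 157) = 1/(-157 - 10*D))
(-23859 + a((7 + 1)*(-4*3 + 3))) - 14049 = (-23859 - 1/(157 + 10*((7 + 1)*(-4*3 + 3)))) - 14049 = (-23859 - 1/(157 + 10*(8*(-12 + 3)))) - 14049 = (-23859 - 1/(157 + 10*(8*(-9)))) - 14049 = (-23859 - 1/(157 + 10*(-72))) - 14049 = (-23859 - 1/(157 - 720)) - 14049 = (-23859 - 1/(-563)) - 14049 = (-23859 - 1*(-1/563)) - 14049 = (-23859 + 1/563) - 14049 = -13432616/563 - 14049 = -21342203/563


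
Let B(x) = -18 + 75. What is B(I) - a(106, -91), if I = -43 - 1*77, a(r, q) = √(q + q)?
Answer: 57 - I*√182 ≈ 57.0 - 13.491*I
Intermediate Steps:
a(r, q) = √2*√q (a(r, q) = √(2*q) = √2*√q)
I = -120 (I = -43 - 77 = -120)
B(x) = 57
B(I) - a(106, -91) = 57 - √2*√(-91) = 57 - √2*I*√91 = 57 - I*√182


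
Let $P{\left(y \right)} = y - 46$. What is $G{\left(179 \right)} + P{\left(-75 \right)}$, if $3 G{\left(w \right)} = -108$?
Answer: $-157$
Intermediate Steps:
$G{\left(w \right)} = -36$ ($G{\left(w \right)} = \frac{1}{3} \left(-108\right) = -36$)
$P{\left(y \right)} = -46 + y$ ($P{\left(y \right)} = y - 46 = -46 + y$)
$G{\left(179 \right)} + P{\left(-75 \right)} = -36 - 121 = -157$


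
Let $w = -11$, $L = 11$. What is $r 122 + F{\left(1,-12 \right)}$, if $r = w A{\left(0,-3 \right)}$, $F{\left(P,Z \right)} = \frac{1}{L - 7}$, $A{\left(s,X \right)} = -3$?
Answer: $\frac{16105}{4} \approx 4026.3$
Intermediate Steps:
$F{\left(P,Z \right)} = \frac{1}{4}$ ($F{\left(P,Z \right)} = \frac{1}{11 - 7} = \frac{1}{4}$)
$r = 33$ ($r = \left(-11\right) \left(-3\right) = 33$)
$r 122 + F{\left(1,-12 \right)} = 33 \cdot 122 + \frac{1}{4} = 4026 + \frac{1}{4} = \frac{16105}{4}$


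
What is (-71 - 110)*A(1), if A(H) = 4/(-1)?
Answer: 724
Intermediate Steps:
A(H) = -4 (A(H) = 4*(-1) = -4)
(-71 - 110)*A(1) = (-71 - 110)*(-4) = -181*(-4) = 724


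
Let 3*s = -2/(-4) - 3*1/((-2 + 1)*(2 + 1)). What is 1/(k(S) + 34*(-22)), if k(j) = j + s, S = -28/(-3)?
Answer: -6/4429 ≈ -0.0013547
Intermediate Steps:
s = ½ (s = (-2/(-4) - 3*1/((-2 + 1)*(2 + 1)))/3 = (-2*(-¼) - 3/((-1*3)))/3 = (½ - 3/(-3))/3 = (½ - 3*(-⅓))/3 = (½ + 1)/3 = (⅓)*(3/2) = ½ ≈ 0.50000)
S = 28/3 (S = -28*(-⅓) = 28/3 ≈ 9.3333)
k(j) = ½ + j (k(j) = j + ½ = ½ + j)
1/(k(S) + 34*(-22)) = 1/((½ + 28/3) + 34*(-22)) = 1/(59/6 - 748) = 1/(-4429/6) = -6/4429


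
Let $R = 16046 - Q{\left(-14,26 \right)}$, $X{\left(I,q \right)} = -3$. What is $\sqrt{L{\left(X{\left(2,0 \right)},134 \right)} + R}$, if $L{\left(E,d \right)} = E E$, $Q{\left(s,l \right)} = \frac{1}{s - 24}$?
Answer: $\frac{\sqrt{23183458}}{38} \approx 126.71$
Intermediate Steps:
$Q{\left(s,l \right)} = \frac{1}{-24 + s}$
$R = \frac{609749}{38}$ ($R = 16046 - \frac{1}{-24 - 14} = 16046 - \frac{1}{-38} = 16046 - - \frac{1}{38} = 16046 + \frac{1}{38} = \frac{609749}{38} \approx 16046.0$)
$L{\left(E,d \right)} = E^{2}$
$\sqrt{L{\left(X{\left(2,0 \right)},134 \right)} + R} = \sqrt{\left(-3\right)^{2} + \frac{609749}{38}} = \sqrt{9 + \frac{609749}{38}} = \sqrt{\frac{610091}{38}} = \frac{\sqrt{23183458}}{38}$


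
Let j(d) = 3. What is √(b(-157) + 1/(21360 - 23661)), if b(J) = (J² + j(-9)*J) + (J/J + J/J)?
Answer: √128023449879/2301 ≈ 155.50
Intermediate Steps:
b(J) = 2 + J² + 3*J (b(J) = (J² + 3*J) + (J/J + J/J) = (J² + 3*J) + (1 + 1) = (J² + 3*J) + 2 = 2 + J² + 3*J)
√(b(-157) + 1/(21360 - 23661)) = √((2 + (-157)² + 3*(-157)) + 1/(21360 - 23661)) = √((2 + 24649 - 471) + 1/(-2301)) = √(24180 - 1/2301) = √(55638179/2301) = √128023449879/2301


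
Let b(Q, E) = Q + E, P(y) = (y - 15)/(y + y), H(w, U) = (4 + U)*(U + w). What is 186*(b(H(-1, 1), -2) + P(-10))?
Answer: -279/2 ≈ -139.50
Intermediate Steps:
P(y) = (-15 + y)/(2*y) (P(y) = (-15 + y)/((2*y)) = (-15 + y)*(1/(2*y)) = (-15 + y)/(2*y))
b(Q, E) = E + Q
186*(b(H(-1, 1), -2) + P(-10)) = 186*((-2 + (1² + 4*1 + 4*(-1) + 1*(-1))) + (½)*(-15 - 10)/(-10)) = 186*((-2 + (1 + 4 - 4 - 1)) + (½)*(-⅒)*(-25)) = 186*((-2 + 0) + 5/4) = 186*(-2 + 5/4) = 186*(-¾) = -279/2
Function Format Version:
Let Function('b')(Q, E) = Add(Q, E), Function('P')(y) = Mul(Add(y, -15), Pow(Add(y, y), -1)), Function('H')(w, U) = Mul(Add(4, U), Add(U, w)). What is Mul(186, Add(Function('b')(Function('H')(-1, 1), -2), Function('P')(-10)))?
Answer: Rational(-279, 2) ≈ -139.50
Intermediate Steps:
Function('P')(y) = Mul(Rational(1, 2), Pow(y, -1), Add(-15, y)) (Function('P')(y) = Mul(Add(-15, y), Pow(Mul(2, y), -1)) = Mul(Add(-15, y), Mul(Rational(1, 2), Pow(y, -1))) = Mul(Rational(1, 2), Pow(y, -1), Add(-15, y)))
Function('b')(Q, E) = Add(E, Q)
Mul(186, Add(Function('b')(Function('H')(-1, 1), -2), Function('P')(-10))) = Mul(186, Add(Add(-2, Add(Pow(1, 2), Mul(4, 1), Mul(4, -1), Mul(1, -1))), Mul(Rational(1, 2), Pow(-10, -1), Add(-15, -10)))) = Mul(186, Add(Add(-2, Add(1, 4, -4, -1)), Mul(Rational(1, 2), Rational(-1, 10), -25))) = Mul(186, Add(Add(-2, 0), Rational(5, 4))) = Mul(186, Add(-2, Rational(5, 4))) = Mul(186, Rational(-3, 4)) = Rational(-279, 2)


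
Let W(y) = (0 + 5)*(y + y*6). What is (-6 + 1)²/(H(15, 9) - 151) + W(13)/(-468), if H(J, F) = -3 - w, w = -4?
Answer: -41/36 ≈ -1.1389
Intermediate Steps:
H(J, F) = 1 (H(J, F) = -3 - 1*(-4) = -3 + 4 = 1)
W(y) = 35*y (W(y) = 5*(y + 6*y) = 5*(7*y) = 35*y)
(-6 + 1)²/(H(15, 9) - 151) + W(13)/(-468) = (-6 + 1)²/(1 - 151) + (35*13)/(-468) = (-5)²/(-150) + 455*(-1/468) = 25*(-1/150) - 35/36 = -⅙ - 35/36 = -41/36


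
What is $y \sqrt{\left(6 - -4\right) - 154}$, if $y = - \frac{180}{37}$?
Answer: $- \frac{2160 i}{37} \approx - 58.378 i$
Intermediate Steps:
$y = - \frac{180}{37}$ ($y = \left(-180\right) \frac{1}{37} = - \frac{180}{37} \approx -4.8649$)
$y \sqrt{\left(6 - -4\right) - 154} = - \frac{180 \sqrt{\left(6 - -4\right) - 154}}{37} = - \frac{180 \sqrt{\left(6 + 4\right) - 154}}{37} = - \frac{180 \sqrt{10 - 154}}{37} = - \frac{180 \sqrt{-144}}{37} = - \frac{180 \cdot 12 i}{37} = - \frac{2160 i}{37}$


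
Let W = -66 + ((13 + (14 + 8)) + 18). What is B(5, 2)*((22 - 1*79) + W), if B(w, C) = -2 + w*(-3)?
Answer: 1190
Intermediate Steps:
W = -13 (W = -66 + ((13 + 22) + 18) = -66 + (35 + 18) = -66 + 53 = -13)
B(w, C) = -2 - 3*w
B(5, 2)*((22 - 1*79) + W) = (-2 - 3*5)*((22 - 1*79) - 13) = (-2 - 15)*((22 - 79) - 13) = -17*(-57 - 13) = -17*(-70) = 1190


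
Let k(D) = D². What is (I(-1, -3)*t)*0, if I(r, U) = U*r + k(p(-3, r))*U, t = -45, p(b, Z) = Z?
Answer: 0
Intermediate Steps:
I(r, U) = U*r + U*r² (I(r, U) = U*r + r²*U = U*r + U*r²)
(I(-1, -3)*t)*0 = (-3*(-1)*(1 - 1)*(-45))*0 = (-3*(-1)*0*(-45))*0 = (0*(-45))*0 = 0*0 = 0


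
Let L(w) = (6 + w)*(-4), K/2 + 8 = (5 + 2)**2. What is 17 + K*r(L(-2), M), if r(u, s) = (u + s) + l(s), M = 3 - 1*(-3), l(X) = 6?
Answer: -311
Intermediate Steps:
K = 82 (K = -16 + 2*(5 + 2)**2 = -16 + 2*7**2 = -16 + 2*49 = -16 + 98 = 82)
M = 6 (M = 3 + 3 = 6)
L(w) = -24 - 4*w
r(u, s) = 6 + s + u (r(u, s) = (u + s) + 6 = (s + u) + 6 = 6 + s + u)
17 + K*r(L(-2), M) = 17 + 82*(6 + 6 + (-24 - 4*(-2))) = 17 + 82*(6 + 6 + (-24 + 8)) = 17 + 82*(6 + 6 - 16) = 17 + 82*(-4) = 17 - 328 = -311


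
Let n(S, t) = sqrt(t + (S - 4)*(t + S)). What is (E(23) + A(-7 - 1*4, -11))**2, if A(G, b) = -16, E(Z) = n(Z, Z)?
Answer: (16 - sqrt(897))**2 ≈ 194.60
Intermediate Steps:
n(S, t) = sqrt(t + (-4 + S)*(S + t))
E(Z) = sqrt(-7*Z + 2*Z**2) (E(Z) = sqrt(Z**2 - 4*Z - 3*Z + Z*Z) = sqrt(Z**2 - 4*Z - 3*Z + Z**2) = sqrt(-7*Z + 2*Z**2))
(E(23) + A(-7 - 1*4, -11))**2 = (sqrt(23*(-7 + 2*23)) - 16)**2 = (sqrt(23*(-7 + 46)) - 16)**2 = (sqrt(23*39) - 16)**2 = (sqrt(897) - 16)**2 = (-16 + sqrt(897))**2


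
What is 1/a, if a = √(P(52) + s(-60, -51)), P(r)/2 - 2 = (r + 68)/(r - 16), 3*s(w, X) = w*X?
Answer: √2319/1546 ≈ 0.031149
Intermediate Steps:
s(w, X) = X*w/3 (s(w, X) = (w*X)/3 = (X*w)/3 = X*w/3)
P(r) = 4 + 2*(68 + r)/(-16 + r) (P(r) = 4 + 2*((r + 68)/(r - 16)) = 4 + 2*((68 + r)/(-16 + r)) = 4 + 2*(68 + r)/(-16 + r))
a = 2*√2319/3 (a = √(6*(12 + 52)/(-16 + 52) + (⅓)*(-51)*(-60)) = √(6*64/36 + 1020) = √(6*(1/36)*64 + 1020) = √(32/3 + 1020) = √(3092/3) = 2*√2319/3 ≈ 32.104)
1/a = 1/(2*√2319/3) = √2319/1546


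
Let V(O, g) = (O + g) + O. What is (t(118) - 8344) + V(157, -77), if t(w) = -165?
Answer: -8272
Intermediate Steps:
V(O, g) = g + 2*O
(t(118) - 8344) + V(157, -77) = (-165 - 8344) + (-77 + 2*157) = -8509 + (-77 + 314) = -8509 + 237 = -8272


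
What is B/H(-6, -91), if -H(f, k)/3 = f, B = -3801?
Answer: -1267/6 ≈ -211.17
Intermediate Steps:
H(f, k) = -3*f
B/H(-6, -91) = -3801/((-3*(-6))) = -3801/18 = -3801*1/18 = -1267/6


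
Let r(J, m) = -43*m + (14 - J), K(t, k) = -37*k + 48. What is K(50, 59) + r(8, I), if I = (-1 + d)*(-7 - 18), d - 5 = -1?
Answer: 1096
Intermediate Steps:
d = 4 (d = 5 - 1 = 4)
K(t, k) = 48 - 37*k
I = -75 (I = (-1 + 4)*(-7 - 18) = 3*(-25) = -75)
r(J, m) = 14 - J - 43*m
K(50, 59) + r(8, I) = (48 - 37*59) + (14 - 1*8 - 43*(-75)) = (48 - 2183) + (14 - 8 + 3225) = -2135 + 3231 = 1096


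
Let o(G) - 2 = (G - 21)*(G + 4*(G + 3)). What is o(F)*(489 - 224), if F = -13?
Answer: 478060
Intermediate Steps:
o(G) = 2 + (-21 + G)*(12 + 5*G) (o(G) = 2 + (G - 21)*(G + 4*(G + 3)) = 2 + (-21 + G)*(G + 4*(3 + G)) = 2 + (-21 + G)*(G + (12 + 4*G)) = 2 + (-21 + G)*(12 + 5*G))
o(F)*(489 - 224) = (-250 - 93*(-13) + 5*(-13)²)*(489 - 224) = (-250 + 1209 + 5*169)*265 = (-250 + 1209 + 845)*265 = 1804*265 = 478060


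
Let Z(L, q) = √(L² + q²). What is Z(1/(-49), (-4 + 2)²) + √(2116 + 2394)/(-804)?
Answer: -√4510/804 + √38417/49 ≈ 3.9165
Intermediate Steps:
Z(1/(-49), (-4 + 2)²) + √(2116 + 2394)/(-804) = √((1/(-49))² + ((-4 + 2)²)²) + √(2116 + 2394)/(-804) = √((-1/49)² + ((-2)²)²) + √4510*(-1/804) = √(1/2401 + 4²) - √4510/804 = √(1/2401 + 16) - √4510/804 = √(38417/2401) - √4510/804 = √38417/49 - √4510/804 = -√4510/804 + √38417/49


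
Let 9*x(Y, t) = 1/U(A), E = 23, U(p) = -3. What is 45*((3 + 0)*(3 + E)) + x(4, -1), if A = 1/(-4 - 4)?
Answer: 94769/27 ≈ 3510.0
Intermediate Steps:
A = -⅛ (A = 1/(-8) = -⅛ ≈ -0.12500)
x(Y, t) = -1/27 (x(Y, t) = (⅑)/(-3) = (⅑)*(-⅓) = -1/27)
45*((3 + 0)*(3 + E)) + x(4, -1) = 45*((3 + 0)*(3 + 23)) - 1/27 = 45*(3*26) - 1/27 = 45*78 - 1/27 = 3510 - 1/27 = 94769/27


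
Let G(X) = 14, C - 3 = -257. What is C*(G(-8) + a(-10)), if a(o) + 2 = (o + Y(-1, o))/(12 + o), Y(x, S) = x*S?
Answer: -3048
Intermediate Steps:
C = -254 (C = 3 - 257 = -254)
Y(x, S) = S*x
a(o) = -2 (a(o) = -2 + (o + o*(-1))/(12 + o) = -2 + (o - o)/(12 + o) = -2 + 0/(12 + o) = -2 + 0 = -2)
C*(G(-8) + a(-10)) = -254*(14 - 2) = -254*12 = -3048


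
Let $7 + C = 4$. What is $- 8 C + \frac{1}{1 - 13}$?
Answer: $\frac{287}{12} \approx 23.917$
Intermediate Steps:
$C = -3$ ($C = -7 + 4 = -3$)
$- 8 C + \frac{1}{1 - 13} = \left(-8\right) \left(-3\right) + \frac{1}{1 - 13} = 24 + \frac{1}{-12} = 24 - \frac{1}{12} = \frac{287}{12}$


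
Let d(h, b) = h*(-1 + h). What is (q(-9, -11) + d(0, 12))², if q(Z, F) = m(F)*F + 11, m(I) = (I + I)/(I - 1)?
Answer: 3025/36 ≈ 84.028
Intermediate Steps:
m(I) = 2*I/(-1 + I) (m(I) = (2*I)/(-1 + I) = 2*I/(-1 + I))
q(Z, F) = 11 + 2*F²/(-1 + F) (q(Z, F) = (2*F/(-1 + F))*F + 11 = 2*F²/(-1 + F) + 11 = 11 + 2*F²/(-1 + F))
(q(-9, -11) + d(0, 12))² = ((-11 + 2*(-11)² + 11*(-11))/(-1 - 11) + 0*(-1 + 0))² = ((-11 + 2*121 - 121)/(-12) + 0*(-1))² = (-(-11 + 242 - 121)/12 + 0)² = (-1/12*110 + 0)² = (-55/6 + 0)² = (-55/6)² = 3025/36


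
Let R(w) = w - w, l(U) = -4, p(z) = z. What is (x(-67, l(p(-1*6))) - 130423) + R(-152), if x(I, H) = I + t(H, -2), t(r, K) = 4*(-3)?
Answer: -130502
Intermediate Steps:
t(r, K) = -12
R(w) = 0
x(I, H) = -12 + I (x(I, H) = I - 12 = -12 + I)
(x(-67, l(p(-1*6))) - 130423) + R(-152) = ((-12 - 67) - 130423) + 0 = (-79 - 130423) + 0 = -130502 + 0 = -130502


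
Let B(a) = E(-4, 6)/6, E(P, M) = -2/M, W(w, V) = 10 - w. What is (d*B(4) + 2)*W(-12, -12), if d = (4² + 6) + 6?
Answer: 88/9 ≈ 9.7778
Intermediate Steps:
B(a) = -1/18 (B(a) = -2/6/6 = -2*⅙*(⅙) = -⅓*⅙ = -1/18)
d = 28 (d = (16 + 6) + 6 = 22 + 6 = 28)
(d*B(4) + 2)*W(-12, -12) = (28*(-1/18) + 2)*(10 - 1*(-12)) = (-14/9 + 2)*(10 + 12) = (4/9)*22 = 88/9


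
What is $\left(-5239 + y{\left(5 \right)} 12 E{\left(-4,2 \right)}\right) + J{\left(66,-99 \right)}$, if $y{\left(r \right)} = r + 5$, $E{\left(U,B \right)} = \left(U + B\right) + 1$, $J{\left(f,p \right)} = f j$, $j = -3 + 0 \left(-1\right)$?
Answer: $-5557$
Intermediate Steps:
$j = -3$ ($j = -3 + 0 = -3$)
$J{\left(f,p \right)} = - 3 f$ ($J{\left(f,p \right)} = f \left(-3\right) = - 3 f$)
$E{\left(U,B \right)} = 1 + B + U$ ($E{\left(U,B \right)} = \left(B + U\right) + 1 = 1 + B + U$)
$y{\left(r \right)} = 5 + r$
$\left(-5239 + y{\left(5 \right)} 12 E{\left(-4,2 \right)}\right) + J{\left(66,-99 \right)} = \left(-5239 + \left(5 + 5\right) 12 \left(1 + 2 - 4\right)\right) - 198 = \left(-5239 + 10 \cdot 12 \left(-1\right)\right) - 198 = \left(-5239 + 120 \left(-1\right)\right) - 198 = \left(-5239 - 120\right) - 198 = -5359 - 198 = -5557$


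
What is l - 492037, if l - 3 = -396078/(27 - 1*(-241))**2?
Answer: -17670123047/35912 ≈ -4.9204e+5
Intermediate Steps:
l = -90303/35912 (l = 3 - 396078/(27 - 1*(-241))**2 = 3 - 396078/(27 + 241)**2 = 3 - 396078/(268**2) = 3 - 396078/71824 = 3 - 396078*1/71824 = 3 - 198039/35912 = -90303/35912 ≈ -2.5146)
l - 492037 = -90303/35912 - 492037 = -17670123047/35912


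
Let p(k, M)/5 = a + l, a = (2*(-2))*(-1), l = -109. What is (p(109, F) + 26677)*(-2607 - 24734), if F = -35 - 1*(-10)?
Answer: -715021832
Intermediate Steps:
a = 4 (a = -4*(-1) = 4)
F = -25 (F = -35 + 10 = -25)
p(k, M) = -525 (p(k, M) = 5*(4 - 109) = 5*(-105) = -525)
(p(109, F) + 26677)*(-2607 - 24734) = (-525 + 26677)*(-2607 - 24734) = 26152*(-27341) = -715021832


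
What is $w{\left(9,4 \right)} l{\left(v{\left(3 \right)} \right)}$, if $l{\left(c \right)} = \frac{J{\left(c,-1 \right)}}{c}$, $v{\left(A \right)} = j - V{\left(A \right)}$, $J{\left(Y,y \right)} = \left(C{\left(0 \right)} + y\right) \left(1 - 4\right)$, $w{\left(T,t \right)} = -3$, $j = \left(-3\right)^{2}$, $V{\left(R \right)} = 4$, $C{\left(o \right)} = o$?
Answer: $- \frac{9}{5} \approx -1.8$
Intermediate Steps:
$j = 9$
$J{\left(Y,y \right)} = - 3 y$ ($J{\left(Y,y \right)} = \left(0 + y\right) \left(1 - 4\right) = y \left(-3\right) = - 3 y$)
$v{\left(A \right)} = 5$ ($v{\left(A \right)} = 9 - 4 = 5$)
$l{\left(c \right)} = \frac{3}{c}$ ($l{\left(c \right)} = \frac{\left(-3\right) \left(-1\right)}{c} = \frac{3}{c}$)
$w{\left(9,4 \right)} l{\left(v{\left(3 \right)} \right)} = - 3 \cdot \frac{3}{5} = - 3 \cdot 3 \cdot \frac{1}{5} = \left(-3\right) \frac{3}{5} = - \frac{9}{5}$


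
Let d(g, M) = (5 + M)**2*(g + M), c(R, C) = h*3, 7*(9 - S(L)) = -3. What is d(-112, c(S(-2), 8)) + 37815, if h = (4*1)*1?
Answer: 8915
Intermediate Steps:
h = 4 (h = 4*1 = 4)
S(L) = 66/7 (S(L) = 9 - 1/7*(-3) = 9 + 3/7 = 66/7)
c(R, C) = 12 (c(R, C) = 4*3 = 12)
d(g, M) = (5 + M)**2*(M + g)
d(-112, c(S(-2), 8)) + 37815 = (5 + 12)**2*(12 - 112) + 37815 = 17**2*(-100) + 37815 = 289*(-100) + 37815 = -28900 + 37815 = 8915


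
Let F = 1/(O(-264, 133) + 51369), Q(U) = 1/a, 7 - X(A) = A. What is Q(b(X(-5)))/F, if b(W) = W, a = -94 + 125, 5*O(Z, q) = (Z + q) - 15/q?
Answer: 34142947/20615 ≈ 1656.2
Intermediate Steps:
X(A) = 7 - A
O(Z, q) = -3/q + Z/5 + q/5 (O(Z, q) = ((Z + q) - 15/q)/5 = (Z + q - 15/q)/5 = -3/q + Z/5 + q/5)
a = 31
Q(U) = 1/31
F = 665/34142947 (F = 1/((⅕)*(-15 + 133*(-264 + 133))/133 + 51369) = 1/((⅕)*(1/133)*(-15 + 133*(-131)) + 51369) = 1/((⅕)*(1/133)*(-15 - 17423) + 51369) = 1/((⅕)*(1/133)*(-17438) + 51369) = 1/(-17438/665 + 51369) = 1/(34142947/665) = 665/34142947 ≈ 1.9477e-5)
Q(b(X(-5)))/F = 1/(31*(665/34142947)) = (1/31)*(34142947/665) = 34142947/20615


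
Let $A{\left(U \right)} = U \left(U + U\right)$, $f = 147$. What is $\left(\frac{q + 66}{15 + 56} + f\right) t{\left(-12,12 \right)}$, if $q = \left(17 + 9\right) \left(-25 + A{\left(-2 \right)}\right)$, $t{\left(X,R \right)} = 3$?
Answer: $\frac{30183}{71} \approx 425.11$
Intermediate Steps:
$A{\left(U \right)} = 2 U^{2}$ ($A{\left(U \right)} = U 2 U = 2 U^{2}$)
$q = -442$ ($q = \left(17 + 9\right) \left(-25 + 2 \left(-2\right)^{2}\right) = 26 \left(-25 + 2 \cdot 4\right) = 26 \left(-25 + 8\right) = 26 \left(-17\right) = -442$)
$\left(\frac{q + 66}{15 + 56} + f\right) t{\left(-12,12 \right)} = \left(\frac{-442 + 66}{15 + 56} + 147\right) 3 = \left(- \frac{376}{71} + 147\right) 3 = \frac{10061}{71} \cdot 3 = \frac{30183}{71}$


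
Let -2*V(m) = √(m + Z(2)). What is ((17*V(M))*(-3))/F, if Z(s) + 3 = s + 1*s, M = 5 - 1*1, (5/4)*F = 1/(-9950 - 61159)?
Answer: -18132795*√5/8 ≈ -5.0683e+6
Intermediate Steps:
F = -4/355545 (F = 4/(5*(-9950 - 61159)) = (⅘)/(-71109) = (⅘)*(-1/71109) = -4/355545 ≈ -1.1250e-5)
M = 4 (M = 5 - 1 = 4)
Z(s) = -3 + 2*s (Z(s) = -3 + (s + 1*s) = -3 + (s + s) = -3 + 2*s)
V(m) = -√(1 + m)/2 (V(m) = -√(m + (-3 + 2*2))/2 = -√(m + (-3 + 4))/2 = -√(m + 1)/2 = -√(1 + m)/2)
((17*V(M))*(-3))/F = ((17*(-√(1 + 4)/2))*(-3))/(-4/355545) = ((17*(-√5/2))*(-3))*(-355545/4) = (-17*√5/2*(-3))*(-355545/4) = (51*√5/2)*(-355545/4) = -18132795*√5/8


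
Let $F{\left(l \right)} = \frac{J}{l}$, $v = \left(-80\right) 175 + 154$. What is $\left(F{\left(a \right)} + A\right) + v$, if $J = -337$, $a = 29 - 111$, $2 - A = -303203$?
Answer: $\frac{23727775}{82} \approx 2.8936 \cdot 10^{5}$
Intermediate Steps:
$A = 303205$ ($A = 2 - -303203 = 2 + 303203 = 303205$)
$a = -82$ ($a = 29 - 111 = -82$)
$v = -13846$ ($v = -14000 + 154 = -13846$)
$F{\left(l \right)} = - \frac{337}{l}$
$\left(F{\left(a \right)} + A\right) + v = \left(- \frac{337}{-82} + 303205\right) - 13846 = \left(\left(-337\right) \left(- \frac{1}{82}\right) + 303205\right) - 13846 = \left(\frac{337}{82} + 303205\right) - 13846 = \frac{24863147}{82} - 13846 = \frac{23727775}{82}$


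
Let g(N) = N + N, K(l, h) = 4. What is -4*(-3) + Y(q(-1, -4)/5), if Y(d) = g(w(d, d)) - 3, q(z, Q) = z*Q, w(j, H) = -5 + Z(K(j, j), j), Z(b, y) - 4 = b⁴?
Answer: 519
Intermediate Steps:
Z(b, y) = 4 + b⁴
w(j, H) = 255 (w(j, H) = -5 + (4 + 4⁴) = -5 + (4 + 256) = -5 + 260 = 255)
q(z, Q) = Q*z
g(N) = 2*N
Y(d) = 507 (Y(d) = 2*255 - 3 = 510 - 3 = 507)
-4*(-3) + Y(q(-1, -4)/5) = -4*(-3) + 507 = 12 + 507 = 519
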